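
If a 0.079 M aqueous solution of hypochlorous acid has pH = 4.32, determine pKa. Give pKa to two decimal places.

pKa = 7.54

[H+] = 10^(-4.32) = 4.79 × 10^-5 M
At equilibrium [HA] = 0.079 − 4.79 × 10^-5 = 7.90 × 10^-2 M
Ka = [H+][A-]/[HA] = (4.79 × 10^-5)² / 7.90 × 10^-2 = 2.90 × 10^-8
pKa = -log(2.90 × 10^-8) = 7.54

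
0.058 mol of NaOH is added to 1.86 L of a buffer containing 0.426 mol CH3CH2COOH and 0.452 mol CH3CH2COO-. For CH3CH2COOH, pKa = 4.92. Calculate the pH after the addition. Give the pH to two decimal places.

pH = 5.06

OH- converts CH3CH2COOH to CH3CH2COO-: CH3CH2COOH → 0.368 mol, CH3CH2COO- → 0.51 mol.
pH = pKa + log(n_CH3CH2COO-/n_CH3CH2COOH) = 4.92 + log(0.51/0.368) = 4.92 + (+0.142)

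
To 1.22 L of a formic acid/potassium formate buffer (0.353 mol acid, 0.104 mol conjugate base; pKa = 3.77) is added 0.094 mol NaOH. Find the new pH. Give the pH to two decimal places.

OH- converts HCOOH to HCOO-: HCOOH → 0.259 mol, HCOO- → 0.198 mol.
pH = pKa + log([A⁻]/[HA]) = 3.77 + log(0.198/0.259) = 3.77 -0.117

pH = 3.65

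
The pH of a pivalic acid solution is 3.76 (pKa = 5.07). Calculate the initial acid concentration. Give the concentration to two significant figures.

[H+] = 10^(-3.76) = 1.74 × 10^-4 M = x
Ka = 10^(−5.07) = 8.51 × 10^-6
Ka = x²/(C₀ − x) ⇒ C₀ = x + x²/Ka
C₀ = 1.74 × 10^-4 + (1.74 × 10^-4)²/(8.51 × 10^-6) = 3.73 × 10^-3 M

C₀ = 3.7 × 10^-3 M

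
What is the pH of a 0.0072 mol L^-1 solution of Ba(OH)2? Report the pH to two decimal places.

pH = 12.16

Ba(OH)2 is a strong base (each formula unit releases 2 OH-); [OH-] = 0.0144 M.
pOH = -log(0.0144) = 1.84
pH = 14.00 - 1.84 = 12.16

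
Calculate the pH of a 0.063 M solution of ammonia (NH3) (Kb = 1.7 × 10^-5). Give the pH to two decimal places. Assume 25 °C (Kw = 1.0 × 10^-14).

pH = 11.01

NH3 + H2O ⇌ NH4+ + OH-
Kb = [OH-]²/(0.063 − [OH-]) = 1.7 × 10^-5
Since Kb ≪ C₀, [OH-] ≈ √(Kb·C₀) = 1.03 × 10^-3 M.
pOH = −log(1.03 × 10^-3) = 2.99; pH = 14.00 − 2.99 = 11.01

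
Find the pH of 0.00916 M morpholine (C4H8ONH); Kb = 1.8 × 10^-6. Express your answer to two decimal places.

pH = 10.11

C4H8ONH + H2O ⇌ C4H8ONH2+ + OH-
From the ICE table, Kb = [OH-]²/(0.00916 − [OH-]) = 1.8 × 10^-6.
Assume [OH-] ≪ 0.00916: [OH-] ≈ √(1.8 × 10^-6 × 0.00916) = 1.28 × 10^-4 M
Check: 1.4% ionized — well under 5%, approximation valid.
pOH = 3.89, so pH = 14.00 − pOH = 10.11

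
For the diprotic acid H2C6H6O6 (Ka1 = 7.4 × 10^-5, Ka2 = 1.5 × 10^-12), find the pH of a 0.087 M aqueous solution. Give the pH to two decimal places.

Ka1 ≫ Ka2, so treat the first dissociation as the only significant source of H+.
Ka1 = x²/(0.087 − x) = 7.4 × 10^-5
x ≈ √(7.4 × 10^-5 × 0.087) = 2.54 × 10^-3 M
pH = −log(2.54 × 10^-3) = 2.60

pH = 2.60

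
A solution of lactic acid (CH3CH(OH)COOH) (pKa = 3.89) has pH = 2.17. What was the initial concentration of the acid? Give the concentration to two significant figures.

C₀ = 3.6 × 10^-1 M

[H+] = 10^(-2.17) = 6.76 × 10^-3 M = x
Ka = 10^(−3.89) = 1.29 × 10^-4
Ka = x²/(C₀ − x) ⇒ C₀ = x + x²/Ka
C₀ = 6.76 × 10^-3 + (6.76 × 10^-3)²/(1.29 × 10^-4) = 3.61 × 10^-1 M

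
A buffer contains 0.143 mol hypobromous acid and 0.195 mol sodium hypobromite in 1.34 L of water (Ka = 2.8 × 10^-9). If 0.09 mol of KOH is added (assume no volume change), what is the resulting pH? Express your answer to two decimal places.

pH = 9.28

After neutralization: n(HOBr) = 0.053 mol, n(OBr-) = 0.285 mol.
pKa = −log(2.8 × 10^-9) = 8.553
pH = pKa + log(n_OBr-/n_HOBr) = 8.553 + log(0.285/0.053) = 8.553 + (+0.731)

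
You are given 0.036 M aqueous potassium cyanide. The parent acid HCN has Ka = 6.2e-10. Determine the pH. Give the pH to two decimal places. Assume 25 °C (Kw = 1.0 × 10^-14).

CN- is the conjugate base of the weak acid HCN.
Kb = Kw/Ka = 1.0×10^-14 / 6.2 × 10^-10 = 1.61 × 10^-5
From the ICE table, Kb = [OH-]²/(0.036 − [OH-]) = 1.61 × 10^-5.
Neglecting [OH-] in the denominator: [OH-] = √(1.61 × 10^-5 × 0.036) = 7.61 × 10^-4 M
pOH = 3.12, so pH = 14.00 − pOH = 10.88

pH = 10.88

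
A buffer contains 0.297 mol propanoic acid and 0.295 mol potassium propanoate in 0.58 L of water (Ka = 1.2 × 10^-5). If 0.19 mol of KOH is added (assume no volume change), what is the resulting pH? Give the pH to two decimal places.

OH- converts CH3CH2COOH to CH3CH2COO-: CH3CH2COOH → 0.107 mol, CH3CH2COO- → 0.485 mol.
pKa = −log(1.2 × 10^-5) = 4.921
pH = pKa + log([A⁻]/[HA]) = 4.921 + log(0.485/0.107) = 4.921 +0.656

pH = 5.58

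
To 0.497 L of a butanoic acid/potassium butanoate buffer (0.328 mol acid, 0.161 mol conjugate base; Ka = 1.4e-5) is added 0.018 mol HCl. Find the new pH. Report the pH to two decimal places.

pH = 4.47

Added H+ converts CH3(CH2)2COO- to CH3(CH2)2COOH: CH3(CH2)2COOH → 0.346 mol, CH3(CH2)2COO- → 0.143 mol.
pKa = −log(1.4 × 10^-5) = 4.854
pH = pKa + log([A⁻]/[HA]) = 4.854 + log(0.143/0.346) = 4.854 -0.384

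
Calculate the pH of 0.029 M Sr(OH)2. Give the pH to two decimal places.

pH = 12.76

Sr(OH)2 is a strong base (each formula unit releases 2 OH-); [OH-] = 0.058 M.
pOH = -log(0.058) = 1.24
pH = 14.00 - 1.24 = 12.76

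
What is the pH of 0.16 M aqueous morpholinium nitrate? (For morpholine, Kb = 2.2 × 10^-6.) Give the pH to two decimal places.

C4H8ONH2+ is the conjugate acid of the weak base C4H8ONH.
Ka = Kw/Kb = 1.0×10^-14 / 2.2 × 10^-6 = 4.55 × 10^-9
Ka = [H+]²/(0.16 − [H+]) = 4.55 × 10^-9
Since Ka ≪ C₀, [H+] ≈ √(Ka·C₀) = 2.70 × 10^-5 M.
([H+]/C₀ = 0.017% < 5%, so the approximation holds.)
pH = −log[H+] = −log(2.70 × 10^-5) = 4.57

pH = 4.57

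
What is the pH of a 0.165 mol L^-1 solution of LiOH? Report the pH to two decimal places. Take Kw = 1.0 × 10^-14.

LiOH is a strong base; [OH-] = 0.165 M.
pOH = -log(0.165) = 0.78
pH = 14.00 - 0.78 = 13.22

pH = 13.22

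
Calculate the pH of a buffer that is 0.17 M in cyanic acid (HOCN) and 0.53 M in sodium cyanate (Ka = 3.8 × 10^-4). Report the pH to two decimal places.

pKa = −log(3.8 × 10^-4) = 3.420
Henderson–Hasselbalch: pH = pKa + log([OCN-]/[HOCN]) = 3.420 + log(0.53/0.17)
pH = 3.420 + (+0.494) = 3.91

pH = 3.91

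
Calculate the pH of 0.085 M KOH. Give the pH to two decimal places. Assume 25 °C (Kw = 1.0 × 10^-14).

KOH is a strong base; [OH-] = 0.085 M.
pOH = -log(0.085) = 1.07
pH = 14.00 - 1.07 = 12.93

pH = 12.93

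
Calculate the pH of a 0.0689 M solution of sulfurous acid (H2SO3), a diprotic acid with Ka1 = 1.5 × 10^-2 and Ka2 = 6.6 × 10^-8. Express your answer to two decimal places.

Ka1 ≫ Ka2, so treat the first dissociation as the only significant source of H+.
Ka1 = x²/(0.0689 − x) = 1.5 × 10^-2
Solving the quadratic: x = (−Ka1 + √(Ka1² + 4·Ka1·C₀))/2 = 2.55 × 10^-2 M
pH = −log(2.55 × 10^-2) = 1.59

pH = 1.59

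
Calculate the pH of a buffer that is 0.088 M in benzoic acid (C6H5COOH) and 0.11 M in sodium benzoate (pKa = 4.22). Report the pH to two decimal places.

pH = pKa + log([A⁻]/[HA]) = 4.22 + log(0.11/0.088)
pH = 4.22 + (+0.097) = 4.32

pH = 4.32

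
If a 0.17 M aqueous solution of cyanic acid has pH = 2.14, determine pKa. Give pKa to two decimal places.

[H+] = 10^(-2.14) = 7.24 × 10^-3 M
At equilibrium [HA] = 0.17 − 7.24 × 10^-3 = 1.63 × 10^-1 M
Ka = [H+][A-]/[HA] = (7.24 × 10^-3)² / 1.63 × 10^-1 = 3.22 × 10^-4
pKa = -log(3.22 × 10^-4) = 3.49

pKa = 3.49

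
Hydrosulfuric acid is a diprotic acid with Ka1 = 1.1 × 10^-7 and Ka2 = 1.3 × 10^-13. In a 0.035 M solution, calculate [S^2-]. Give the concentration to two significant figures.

1.3 × 10^-13 M

First ionization gives [H+] ≈ [HS-] = 6.20 × 10^-5 M.
Second step: Ka2 = [H+][S^2-]/[HS-] ≈ [S^2-] (since [H+] ≈ [HS-]).
So [S^2-] ≈ Ka2.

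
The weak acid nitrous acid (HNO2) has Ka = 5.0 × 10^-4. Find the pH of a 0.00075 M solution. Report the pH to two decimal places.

HNO2 ⇌ NO2- + H+
From the ICE table, Ka = [H+]²/(0.00075 − [H+]) = 5.0 × 10^-4.
Here C₀/Ka ≈ 1.5, so the small-[H+] approximation fails. Use the quadratic:
[H+] = (−Ka + √(Ka² + 4·Ka·C₀))/2 = 4.11 × 10^-4 M
pH = −log[H+] = −log(4.11 × 10^-4) = 3.39

pH = 3.39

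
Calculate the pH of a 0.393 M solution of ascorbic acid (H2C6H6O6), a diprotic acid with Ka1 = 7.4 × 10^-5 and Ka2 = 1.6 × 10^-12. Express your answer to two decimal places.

pH = 2.27

Ka1 ≫ Ka2, so treat the first dissociation as the only significant source of H+.
Ka1 = x²/(0.393 − x) = 7.4 × 10^-5
x ≈ √(7.4 × 10^-5 × 0.393) = 5.39 × 10^-3 M
pH = −log(5.39 × 10^-3) = 2.27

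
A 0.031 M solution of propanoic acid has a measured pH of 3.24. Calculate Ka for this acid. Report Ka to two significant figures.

Ka = 1.1 × 10^-5

[H+] = 10^(-3.24) = 5.75 × 10^-4 M
At equilibrium [HA] = 0.031 − 5.75 × 10^-4 = 3.04 × 10^-2 M
Ka = [H+][A-]/[HA] = (5.75 × 10^-4)² / 3.04 × 10^-2 = 1.1 × 10^-5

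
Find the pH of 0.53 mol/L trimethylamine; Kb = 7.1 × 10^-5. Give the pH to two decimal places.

(CH3)3N + H2O ⇌ (CH3)3NH+ + OH-
From the ICE table, Kb = [OH-]²/(0.53 − [OH-]) = 7.1 × 10^-5.
Neglecting [OH-] in the denominator: [OH-] = √(7.1 × 10^-5 × 0.53) = 6.13 × 10^-3 M
Check: 1.2% ionized — well under 5%, approximation valid.
pOH = −log(6.13 × 10^-3) = 2.21; pH = 14.00 − 2.21 = 11.79

pH = 11.79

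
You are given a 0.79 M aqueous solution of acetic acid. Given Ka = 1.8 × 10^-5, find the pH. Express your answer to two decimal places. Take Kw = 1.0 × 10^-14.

CH3COOH ⇌ CH3COO- + H+
Ka = [H+]²/(0.79 − [H+]) = 1.8 × 10^-5
Neglecting [H+] in the denominator: [H+] = √(1.8 × 10^-5 × 0.79) = 3.77 × 10^-3 M
pH = −log(3.77 × 10^-3) = 2.42

pH = 2.42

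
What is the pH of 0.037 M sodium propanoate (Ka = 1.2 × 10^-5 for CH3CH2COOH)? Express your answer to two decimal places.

CH3CH2COO- is the conjugate base of the weak acid CH3CH2COOH.
Kb = Kw/Ka = 1.0×10^-14 / 1.2 × 10^-5 = 8.33 × 10^-10
From the ICE table, Kb = [OH-]²/(0.037 − [OH-]) = 8.33 × 10^-10.
Since Kb ≪ C₀, [OH-] ≈ √(Kb·C₀) = 5.55 × 10^-6 M.
Check: 0.015% ionized — well under 5%, approximation valid.
pOH = 5.26, so pH = 14.00 − pOH = 8.74

pH = 8.74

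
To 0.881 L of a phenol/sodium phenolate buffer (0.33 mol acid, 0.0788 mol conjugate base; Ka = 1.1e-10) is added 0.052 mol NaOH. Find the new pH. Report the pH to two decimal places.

pH = 9.63

OH- converts C6H5OH to C6H5O-: C6H5OH → 0.278 mol, C6H5O- → 0.131 mol.
pKa = −log(1.1 × 10^-10) = 9.959
Henderson–Hasselbalch with mole ratio 0.131/0.278: pH = 9.959 + (-0.327)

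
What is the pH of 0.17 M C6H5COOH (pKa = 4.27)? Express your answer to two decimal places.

pH = 2.52

C6H5COOH ⇌ C6H5COO- + H+
Ka = 10^(−4.27) = 5.37 × 10^-5
From the ICE table, Ka = [H+]²/(0.17 − [H+]) = 5.37 × 10^-5.
Neglecting [H+] in the denominator: [H+] = √(5.37 × 10^-5 × 0.17) = 3.02 × 10^-3 M
Check: 1.8% ionized — well under 5%, approximation valid.
pH = −log[H+] = −log(3.02 × 10^-3) = 2.52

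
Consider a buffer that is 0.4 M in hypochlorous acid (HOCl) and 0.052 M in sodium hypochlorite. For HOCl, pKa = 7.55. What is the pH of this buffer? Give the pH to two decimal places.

Using pH = pKa + log([base]/[acid]) with [base]/[acid] = 0.052/0.4:
pH = 7.55 + (-0.886) = 6.66

pH = 6.66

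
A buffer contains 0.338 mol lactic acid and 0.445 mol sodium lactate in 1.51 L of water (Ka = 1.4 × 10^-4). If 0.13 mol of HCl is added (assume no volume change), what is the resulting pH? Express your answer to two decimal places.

pH = 3.68

Added H+ converts CH3CH(OH)COO- to CH3CH(OH)COOH: CH3CH(OH)COOH → 0.468 mol, CH3CH(OH)COO- → 0.315 mol.
pKa = −log(1.4 × 10^-4) = 3.854
pH = pKa + log([A⁻]/[HA]) = 3.854 + log(0.315/0.468) = 3.854 -0.172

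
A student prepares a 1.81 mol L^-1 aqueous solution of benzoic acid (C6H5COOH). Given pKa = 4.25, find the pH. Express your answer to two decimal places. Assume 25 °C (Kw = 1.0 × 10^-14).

C6H5COOH ⇌ C6H5COO- + H+
Ka = 10^(−4.25) = 5.62 × 10^-5
Ka = [H+]²/(1.81 − [H+]) = 5.62 × 10^-5
Assume [H+] ≪ 1.81: [H+] ≈ √(5.62 × 10^-5 × 1.81) = 1.01 × 10^-2 M
Check: 0.56% ionized — well under 5%, approximation valid.
pH = −log(1.01 × 10^-2) = 2.00

pH = 2.00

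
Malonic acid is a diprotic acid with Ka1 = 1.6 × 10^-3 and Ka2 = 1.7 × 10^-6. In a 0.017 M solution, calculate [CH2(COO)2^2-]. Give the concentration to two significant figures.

First ionization gives [H+] ≈ [CH2(COOH)COO-] = 4.48 × 10^-3 M.
Second step: Ka2 = [H+][CH2(COO)2^2-]/[CH2(COOH)COO-] ≈ [CH2(COO)2^2-] (since [H+] ≈ [CH2(COOH)COO-]).
So [CH2(COO)2^2-] ≈ Ka2.

1.7 × 10^-6 M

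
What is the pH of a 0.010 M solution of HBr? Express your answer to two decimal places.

HBr is a strong acid and dissociates completely, so [H+] = 0.010 M.
pH = -log(0.01) = 2.00

pH = 2.00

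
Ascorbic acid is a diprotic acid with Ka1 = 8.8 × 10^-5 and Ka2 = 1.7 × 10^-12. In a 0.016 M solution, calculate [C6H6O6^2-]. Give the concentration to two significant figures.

First ionization gives [H+] ≈ [HC6H6O6-] = 1.14 × 10^-3 M.
Second step: Ka2 = [H+][C6H6O6^2-]/[HC6H6O6-] ≈ [C6H6O6^2-] (since [H+] ≈ [HC6H6O6-]).
So [C6H6O6^2-] ≈ Ka2.

1.7 × 10^-12 M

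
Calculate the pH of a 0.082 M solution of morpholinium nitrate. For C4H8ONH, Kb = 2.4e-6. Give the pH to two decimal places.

C4H8ONH2+ is the conjugate acid of the weak base C4H8ONH.
Ka = Kw/Kb = 1.0×10^-14 / 2.4 × 10^-6 = 4.17 × 10^-9
Ka = [H+]²/(0.082 − [H+]) = 4.17 × 10^-9
Since Ka ≪ C₀, [H+] ≈ √(Ka·C₀) = 1.85 × 10^-5 M.
pH = −log(1.85 × 10^-5) = 4.73

pH = 4.73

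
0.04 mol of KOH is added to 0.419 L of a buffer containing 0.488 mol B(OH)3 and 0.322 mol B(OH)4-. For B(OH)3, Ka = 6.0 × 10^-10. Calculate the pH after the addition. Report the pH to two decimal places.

OH- converts B(OH)3 to B(OH)4-: B(OH)3 → 0.448 mol, B(OH)4- → 0.362 mol.
pKa = −log(6.0 × 10^-10) = 9.222
pH = pKa + log([A⁻]/[HA]) = 9.222 + log(0.362/0.448) = 9.222 -0.093

pH = 9.13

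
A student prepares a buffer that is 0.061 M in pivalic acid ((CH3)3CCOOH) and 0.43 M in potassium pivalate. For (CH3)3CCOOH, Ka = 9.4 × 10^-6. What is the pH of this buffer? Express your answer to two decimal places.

pKa = −log(9.4 × 10^-6) = 5.027
Using pH = pKa + log([base]/[acid]) with [base]/[acid] = 0.43/0.061:
pH = 5.027 + (+0.848) = 5.88

pH = 5.88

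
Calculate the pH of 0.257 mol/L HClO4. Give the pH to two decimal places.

HClO4 is a strong acid and dissociates completely, so [H+] = 0.257 M.
pH = -log(0.257) = 0.59

pH = 0.59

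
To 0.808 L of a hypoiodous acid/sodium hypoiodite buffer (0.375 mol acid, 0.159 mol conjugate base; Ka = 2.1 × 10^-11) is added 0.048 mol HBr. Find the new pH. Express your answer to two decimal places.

After neutralization: n(HOI) = 0.423 mol, n(OI-) = 0.111 mol.
pKa = −log(2.1 × 10^-11) = 10.678
pH = pKa + log(n_OI-/n_HOI) = 10.678 + log(0.111/0.423) = 10.678 + (-0.581)

pH = 10.10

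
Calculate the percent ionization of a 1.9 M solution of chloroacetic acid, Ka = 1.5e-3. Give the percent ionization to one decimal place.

ClCH2COOH ⇌ ClCH2COO- + H+; let x = [H+] at equilibrium.
x ≈ √(Ka·C₀) = √(1.5 × 10^-3 × 1.9) = 5.34 × 10^-2 M
% ionization = x/C₀ × 100% = 5.34 × 10^-2/1.9 × 100% = 2.8%

2.8%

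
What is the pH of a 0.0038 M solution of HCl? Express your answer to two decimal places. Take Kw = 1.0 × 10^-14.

HCl is a strong acid and dissociates completely, so [H+] = 0.0038 M.
pH = -log(0.0038) = 2.42

pH = 2.42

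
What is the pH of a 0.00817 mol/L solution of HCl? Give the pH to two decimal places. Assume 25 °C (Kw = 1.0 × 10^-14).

HCl is a strong acid and dissociates completely, so [H+] = 0.00817 M.
pH = -log(0.00817) = 2.09

pH = 2.09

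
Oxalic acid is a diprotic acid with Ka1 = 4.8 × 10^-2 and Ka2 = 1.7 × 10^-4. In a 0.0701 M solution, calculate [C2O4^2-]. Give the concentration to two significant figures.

First ionization gives [H+] ≈ [HC2O4-] = 3.88 × 10^-2 M.
Second step: Ka2 = [H+][C2O4^2-]/[HC2O4-] ≈ [C2O4^2-] (since [H+] ≈ [HC2O4-]).
So [C2O4^2-] ≈ Ka2.

1.7 × 10^-4 M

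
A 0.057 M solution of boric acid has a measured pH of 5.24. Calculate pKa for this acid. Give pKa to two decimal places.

pKa = 9.24

[H+] = 10^(-5.24) = 5.75 × 10^-6 M
At equilibrium [HA] = 0.057 − 5.75 × 10^-6 = 5.70 × 10^-2 M
Ka = [H+][A-]/[HA] = (5.75 × 10^-6)² / 5.70 × 10^-2 = 5.80 × 10^-10
pKa = -log(5.80 × 10^-10) = 9.24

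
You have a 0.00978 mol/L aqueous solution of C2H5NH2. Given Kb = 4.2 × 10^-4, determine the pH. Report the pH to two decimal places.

pH = 11.26

C2H5NH2 + H2O ⇌ C2H5NH3+ + OH-
Kb = [OH-]²/(0.00978 − [OH-]) = 4.2 × 10^-4
The 5% rule fails; solving [OH-]² + Kb·[OH-] − Kb·C₀ = 0 exactly:
[OH-] = (−Kb + √(Kb² + 4·Kb·C₀))/2 = 1.83 × 10^-3 M
pOH = −log(1.83 × 10^-3) = 2.74; pH = 14.00 − 2.74 = 11.26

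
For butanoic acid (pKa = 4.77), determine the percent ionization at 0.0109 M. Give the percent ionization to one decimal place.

CH3(CH2)2COOH ⇌ CH3(CH2)2COO- + H+; let x = [H+] at equilibrium.
Ka = 10^(−4.77) = 1.70 × 10^-5
x ≈ √(Ka·C₀) = √(1.70 × 10^-5 × 0.0109) = 4.30 × 10^-4 M
% ionization = x/C₀ × 100% = 4.30 × 10^-4/0.0109 × 100% = 3.9%

3.9%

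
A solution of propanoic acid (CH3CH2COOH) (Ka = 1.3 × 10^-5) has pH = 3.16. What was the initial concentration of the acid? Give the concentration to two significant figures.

[H+] = 10^(-3.16) = 6.92 × 10^-4 M = x
Ka = x²/(C₀ − x) ⇒ C₀ = x + x²/Ka
C₀ = 6.92 × 10^-4 + (6.92 × 10^-4)²/(1.3 × 10^-5) = 3.75 × 10^-2 M

C₀ = 3.8 × 10^-2 M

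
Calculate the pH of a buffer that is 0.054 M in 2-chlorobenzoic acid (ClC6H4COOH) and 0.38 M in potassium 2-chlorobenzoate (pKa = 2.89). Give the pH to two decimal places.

Henderson–Hasselbalch: pH = pKa + log([ClC6H4COO-]/[ClC6H4COOH]) = 2.89 + log(0.38/0.054)
pH = 2.89 + (+0.847) = 3.74

pH = 3.74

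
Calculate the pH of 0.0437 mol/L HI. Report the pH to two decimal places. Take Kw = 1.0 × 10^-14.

pH = 1.36

HI is a strong acid and dissociates completely, so [H+] = 0.0437 M.
pH = -log(0.0437) = 1.36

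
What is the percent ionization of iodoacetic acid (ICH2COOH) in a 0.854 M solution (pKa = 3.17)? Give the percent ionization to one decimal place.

ICH2COOH ⇌ ICH2COO- + H+; let x = [H+] at equilibrium.
Ka = 10^(−3.17) = 6.76 × 10^-4
x ≈ √(Ka·C₀) = √(6.76 × 10^-4 × 0.854) = 2.40 × 10^-2 M
% ionization = x/C₀ × 100% = 2.40 × 10^-2/0.854 × 100% = 2.8%

2.8%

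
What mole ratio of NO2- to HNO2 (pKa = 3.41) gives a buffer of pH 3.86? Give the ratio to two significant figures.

pH = pKa + log(r) ⇒ log(r) = 3.86 − 3.41 = +0.45
r = [NO2-]/[HNO2] = 10^(+0.45) = 2.82

ratio = 2.8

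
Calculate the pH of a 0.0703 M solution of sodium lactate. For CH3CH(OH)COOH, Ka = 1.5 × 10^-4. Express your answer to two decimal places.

CH3CH(OH)COO- is the conjugate base of the weak acid CH3CH(OH)COOH.
Kb = Kw/Ka = 1.0×10^-14 / 1.5 × 10^-4 = 6.67 × 10^-11
From the ICE table, Kb = x²/(0.0703 − x) = 6.67 × 10^-11.
Neglecting x in the denominator: x = √(6.67 × 10^-11 × 0.0703) = 2.17 × 10^-6 M
(x/C₀ = 0.0031% < 5%, so the approximation holds.)
pOH = 5.66, so pH = 14.00 − pOH = 8.34

pH = 8.34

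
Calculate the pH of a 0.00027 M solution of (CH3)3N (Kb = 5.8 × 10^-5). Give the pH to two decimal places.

pH = 10.00

(CH3)3N + H2O ⇌ (CH3)3NH+ + OH-
Let x = [OH-] at equilibrium. Kb = x²/(0.00027 − x).
The 5% rule fails; solving x² + Kb·x − Kb·C₀ = 0 exactly:
x = [−5.8e-05 + √(5.8e-05² + 6.26e-08)]/2 = 9.95 × 10^-5 M
pOH = 4.00, so pH = 14.00 − pOH = 10.00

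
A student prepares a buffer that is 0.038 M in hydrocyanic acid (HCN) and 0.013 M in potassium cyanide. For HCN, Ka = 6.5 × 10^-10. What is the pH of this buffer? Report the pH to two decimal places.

pKa = −log(6.5 × 10^-10) = 9.187
Henderson–Hasselbalch: pH = pKa + log([CN-]/[HCN]) = 9.187 + log(0.013/0.038)
pH = 9.187 + (-0.466) = 8.72

pH = 8.72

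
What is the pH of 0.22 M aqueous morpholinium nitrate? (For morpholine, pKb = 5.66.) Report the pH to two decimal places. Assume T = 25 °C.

C4H8ONH2+ is the conjugate acid of the weak base C4H8ONH.
Kb = 10^(−5.66) = 2.19 × 10^-6
Ka = Kw/Kb = 1.0×10^-14 / 2.19 × 10^-6 = 4.57 × 10^-9
Let x = [H+] at equilibrium. Ka = x²/(0.22 − x).
Neglecting x in the denominator: x = √(4.57 × 10^-9 × 0.22) = 3.17 × 10^-5 M
(x/C₀ = 0.014% < 5%, so the approximation holds.)
pH = −log[H+] = −log(3.17 × 10^-5) = 4.50

pH = 4.50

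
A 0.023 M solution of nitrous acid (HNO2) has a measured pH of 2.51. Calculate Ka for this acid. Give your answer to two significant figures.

[H+] = 10^(-2.51) = 3.09 × 10^-3 M
At equilibrium [HA] = 0.023 − 3.09 × 10^-3 = 1.99 × 10^-2 M
Ka = [H+][A-]/[HA] = (3.09 × 10^-3)² / 1.99 × 10^-2 = 4.8 × 10^-4

Ka = 4.8 × 10^-4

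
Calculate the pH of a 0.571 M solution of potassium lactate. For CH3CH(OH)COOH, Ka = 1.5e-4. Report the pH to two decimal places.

pH = 8.79

CH3CH(OH)COO- is the conjugate base of the weak acid CH3CH(OH)COOH.
Kb = Kw/Ka = 1.0×10^-14 / 1.5 × 10^-4 = 6.67 × 10^-11
Kb = x²/(0.571 − x) = 6.67 × 10^-11
Assume x ≪ 0.571: x ≈ √(6.67 × 10^-11 × 0.571) = 6.17 × 10^-6 M
pOH = 5.21, so pH = 14.00 − pOH = 8.79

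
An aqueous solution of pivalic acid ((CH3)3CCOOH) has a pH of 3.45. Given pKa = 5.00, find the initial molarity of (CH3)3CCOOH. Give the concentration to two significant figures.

C₀ = 1.3 × 10^-2 M

[H+] = 10^(-3.45) = 3.55 × 10^-4 M = x
Ka = 10^(−5.00) = 1.00 × 10^-5
Ka = x²/(C₀ − x) ⇒ C₀ = x + x²/Ka
C₀ = 3.55 × 10^-4 + (3.55 × 10^-4)²/(1.00 × 10^-5) = 1.30 × 10^-2 M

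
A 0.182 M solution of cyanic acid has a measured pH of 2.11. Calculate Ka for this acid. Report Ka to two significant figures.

Ka = 3.5 × 10^-4

[H+] = 10^(-2.11) = 7.76 × 10^-3 M
At equilibrium [HA] = 0.182 − 7.76 × 10^-3 = 1.74 × 10^-1 M
Ka = [H+][A-]/[HA] = (7.76 × 10^-3)² / 1.74 × 10^-1 = 3.5 × 10^-4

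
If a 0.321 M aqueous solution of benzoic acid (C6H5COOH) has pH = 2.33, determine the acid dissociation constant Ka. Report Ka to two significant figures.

[H+] = 10^(-2.33) = 4.68 × 10^-3 M
At equilibrium [HA] = 0.321 − 4.68 × 10^-3 = 3.16 × 10^-1 M
Ka = [H+][A-]/[HA] = (4.68 × 10^-3)² / 3.16 × 10^-1 = 6.9 × 10^-5

Ka = 6.9 × 10^-5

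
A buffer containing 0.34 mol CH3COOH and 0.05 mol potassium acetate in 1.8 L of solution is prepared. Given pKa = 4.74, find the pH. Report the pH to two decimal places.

pH = 3.91

pH = pKa + log([A⁻]/[HA]) = 4.74 + log(0.05/0.34)
pH = 4.74 + (-0.833) = 3.91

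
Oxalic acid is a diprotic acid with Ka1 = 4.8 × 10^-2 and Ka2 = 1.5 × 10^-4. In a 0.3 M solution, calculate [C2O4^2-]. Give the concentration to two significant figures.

1.5 × 10^-4 M

First ionization gives [H+] ≈ [HC2O4-] = 9.84 × 10^-2 M.
Second step: Ka2 = [H+][C2O4^2-]/[HC2O4-] ≈ [C2O4^2-] (since [H+] ≈ [HC2O4-]).
So [C2O4^2-] ≈ Ka2.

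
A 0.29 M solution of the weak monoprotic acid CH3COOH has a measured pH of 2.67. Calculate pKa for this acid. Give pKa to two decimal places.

[H+] = 10^(-2.67) = 2.14 × 10^-3 M
At equilibrium [HA] = 0.29 − 2.14 × 10^-3 = 2.88 × 10^-1 M
Ka = [H+][A-]/[HA] = (2.14 × 10^-3)² / 2.88 × 10^-1 = 1.59 × 10^-5
pKa = -log(1.59 × 10^-5) = 4.80

pKa = 4.80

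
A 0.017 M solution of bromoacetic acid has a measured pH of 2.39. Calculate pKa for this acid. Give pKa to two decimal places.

[H+] = 10^(-2.39) = 4.07 × 10^-3 M
At equilibrium [HA] = 0.017 − 4.07 × 10^-3 = 1.29 × 10^-2 M
Ka = [H+][A-]/[HA] = (4.07 × 10^-3)² / 1.29 × 10^-2 = 1.28 × 10^-3
pKa = -log(1.28 × 10^-3) = 2.89

pKa = 2.89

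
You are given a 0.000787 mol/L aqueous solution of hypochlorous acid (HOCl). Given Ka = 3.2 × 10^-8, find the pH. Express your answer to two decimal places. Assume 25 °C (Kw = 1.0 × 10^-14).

pH = 5.30

HOCl ⇌ OCl- + H+
Let x = [H+] at equilibrium. Ka = x²/(0.000787 − x).
Assume x ≪ 0.000787: x ≈ √(3.2 × 10^-8 × 0.000787) = 5.02 × 10^-6 M
(x/C₀ = 0.64% < 5%, so the approximation holds.)
pH = −log[H+] = −log(5.02 × 10^-6) = 5.30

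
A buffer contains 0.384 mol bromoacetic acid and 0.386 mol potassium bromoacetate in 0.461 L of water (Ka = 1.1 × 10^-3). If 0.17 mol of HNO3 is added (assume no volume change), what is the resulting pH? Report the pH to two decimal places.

pH = 2.55

Added H+ converts BrCH2COO- to BrCH2COOH: BrCH2COOH → 0.554 mol, BrCH2COO- → 0.216 mol.
pKa = −log(1.1 × 10^-3) = 2.959
pH = pKa + log(n_BrCH2COO-/n_BrCH2COOH) = 2.959 + log(0.216/0.554) = 2.959 + (-0.409)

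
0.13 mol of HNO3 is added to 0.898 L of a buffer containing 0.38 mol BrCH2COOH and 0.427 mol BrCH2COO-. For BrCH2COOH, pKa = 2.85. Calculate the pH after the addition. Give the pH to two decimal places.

After neutralization: n(BrCH2COOH) = 0.51 mol, n(BrCH2COO-) = 0.297 mol.
Henderson–Hasselbalch with mole ratio 0.297/0.51: pH = 2.85 + (-0.235)

pH = 2.62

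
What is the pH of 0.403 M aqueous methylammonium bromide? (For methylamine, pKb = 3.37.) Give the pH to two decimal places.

pH = 5.51

CH3NH3+ is the conjugate acid of the weak base CH3NH2.
Kb = 10^(−3.37) = 4.27 × 10^-4
Ka = Kw/Kb = 1.0×10^-14 / 4.27 × 10^-4 = 2.34 × 10^-11
Let x = [H+] at equilibrium. Ka = x²/(0.403 − x).
Since Ka ≪ C₀, x ≈ √(Ka·C₀) = 3.07 × 10^-6 M.
Check: 0.00076% ionized — well under 5%, approximation valid.
pH = −log[H+] = −log(3.07 × 10^-6) = 5.51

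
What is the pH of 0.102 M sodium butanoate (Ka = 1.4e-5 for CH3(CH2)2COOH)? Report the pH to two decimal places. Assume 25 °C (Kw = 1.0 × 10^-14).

CH3(CH2)2COO- is the conjugate base of the weak acid CH3(CH2)2COOH.
Kb = Kw/Ka = 1.0×10^-14 / 1.4 × 10^-5 = 7.14 × 10^-10
Kb = x²/(0.102 − x) = 7.14 × 10^-10
Since Kb ≪ C₀, x ≈ √(Kb·C₀) = 8.53 × 10^-6 M.
(x/C₀ = 0.0084% < 5%, so the approximation holds.)
pOH = −log(8.53 × 10^-6) = 5.07; pH = 14.00 − 5.07 = 8.93

pH = 8.93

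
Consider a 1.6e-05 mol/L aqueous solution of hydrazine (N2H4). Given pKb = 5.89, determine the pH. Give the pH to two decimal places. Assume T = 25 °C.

N2H4 + H2O ⇌ N2H5+ + OH-
Kb = 10^(−5.89) = 1.29 × 10^-6
Kb = x²/(1.6e-05 − x) = 1.29 × 10^-6
Here C₀/Kb ≈ 12.4, so the small-x approximation fails. Use the quadratic:
x = [−1.29e-06 + √(1.29e-06² + 8.26e-11)]/2 = 3.94 × 10^-6 M
pOH = 5.40, so pH = 14.00 − pOH = 8.60

pH = 8.60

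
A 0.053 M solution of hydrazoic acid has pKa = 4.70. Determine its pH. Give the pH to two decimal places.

pH = 2.99

HN3 ⇌ N3- + H+
Ka = 10^(−4.70) = 2.00 × 10^-5
Let x = [H+] at equilibrium. Ka = x²/(0.053 − x).
Assume x ≪ 0.053: x ≈ √(2.00 × 10^-5 × 0.053) = 1.03 × 10^-3 M
Check: 1.9% ionized — well under 5%, approximation valid.
pH = −log(1.03 × 10^-3) = 2.99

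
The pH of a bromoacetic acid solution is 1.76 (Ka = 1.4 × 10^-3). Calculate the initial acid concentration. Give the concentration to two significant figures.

C₀ = 2.3 × 10^-1 M

[H+] = 10^(-1.76) = 1.74 × 10^-2 M = x
Ka = x²/(C₀ − x) ⇒ C₀ = x + x²/Ka
C₀ = 1.74 × 10^-2 + (1.74 × 10^-2)²/(1.4 × 10^-3) = 2.34 × 10^-1 M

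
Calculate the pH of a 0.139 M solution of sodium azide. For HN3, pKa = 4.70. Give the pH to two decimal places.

N3- is the conjugate base of the weak acid HN3.
Ka = 10^(−4.70) = 2.00 × 10^-5
Kb = Kw/Ka = 1.0×10^-14 / 2.00 × 10^-5 = 5.00 × 10^-10
Let x = [OH-] at equilibrium. Kb = x²/(0.139 − x).
Since Kb ≪ C₀, x ≈ √(Kb·C₀) = 8.34 × 10^-6 M.
pOH = 5.08, so pH = 14.00 − pOH = 8.92

pH = 8.92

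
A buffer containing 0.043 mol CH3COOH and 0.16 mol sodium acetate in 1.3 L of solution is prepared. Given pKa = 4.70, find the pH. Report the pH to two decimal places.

pH = 5.27

Henderson–Hasselbalch: pH = pKa + log([CH3COO-]/[CH3COOH]) = 4.70 + log(0.16/0.043)
pH = 4.70 + (+0.571) = 5.27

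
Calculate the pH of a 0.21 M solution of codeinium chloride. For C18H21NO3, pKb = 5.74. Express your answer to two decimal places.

pH = 4.47

C18H22NO3+ is the conjugate acid of the weak base C18H21NO3.
Kb = 10^(−5.74) = 1.82 × 10^-6
Ka = Kw/Kb = 1.0×10^-14 / 1.82 × 10^-6 = 5.49 × 10^-9
Let x = [H+] at equilibrium. Ka = x²/(0.21 − x).
Assume x ≪ 0.21: x ≈ √(5.49 × 10^-9 × 0.21) = 3.40 × 10^-5 M
(x/C₀ = 0.016% < 5%, so the approximation holds.)
pH = −log[H+] = −log(3.40 × 10^-5) = 4.47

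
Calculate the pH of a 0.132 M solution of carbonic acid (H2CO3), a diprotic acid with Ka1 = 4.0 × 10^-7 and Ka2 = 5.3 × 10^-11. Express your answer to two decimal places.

Ka1 ≫ Ka2, so treat the first dissociation as the only significant source of H+.
Ka1 = x²/(0.132 − x) = 4.0 × 10^-7
x ≈ √(4.0 × 10^-7 × 0.132) = 2.30 × 10^-4 M
pH = −log(2.30 × 10^-4) = 3.64

pH = 3.64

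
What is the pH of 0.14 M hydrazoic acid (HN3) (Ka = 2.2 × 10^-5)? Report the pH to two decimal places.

HN3 ⇌ N3- + H+
Ka = x²/(0.14 − x) = 2.2 × 10^-5
Since Ka ≪ C₀, x ≈ √(Ka·C₀) = 1.75 × 10^-3 M.
pH = −log[H+] = −log(1.75 × 10^-3) = 2.76

pH = 2.76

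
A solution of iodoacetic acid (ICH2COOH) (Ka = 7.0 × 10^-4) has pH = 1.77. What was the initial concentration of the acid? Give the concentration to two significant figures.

C₀ = 4.3 × 10^-1 M

[H+] = 10^(-1.77) = 1.70 × 10^-2 M = x
Ka = x²/(C₀ − x) ⇒ C₀ = x + x²/Ka
C₀ = 1.70 × 10^-2 + (1.70 × 10^-2)²/(7.0 × 10^-4) = 4.30 × 10^-1 M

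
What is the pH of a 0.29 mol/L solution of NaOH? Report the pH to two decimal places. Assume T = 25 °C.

pH = 13.46

NaOH is a strong base; [OH-] = 0.29 M.
pOH = -log(0.29) = 0.54
pH = 14.00 - 0.54 = 13.46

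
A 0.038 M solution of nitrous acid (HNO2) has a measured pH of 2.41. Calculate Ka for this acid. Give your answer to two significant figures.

[H+] = 10^(-2.41) = 3.89 × 10^-3 M
At equilibrium [HA] = 0.038 − 3.89 × 10^-3 = 3.41 × 10^-2 M
Ka = [H+][A-]/[HA] = (3.89 × 10^-3)² / 3.41 × 10^-2 = 4.4 × 10^-4

Ka = 4.4 × 10^-4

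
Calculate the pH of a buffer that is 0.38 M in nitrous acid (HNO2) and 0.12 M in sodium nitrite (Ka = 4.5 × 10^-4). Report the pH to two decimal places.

pH = 2.85

pKa = −log(4.5 × 10^-4) = 3.347
Henderson–Hasselbalch: pH = pKa + log([NO2-]/[HNO2]) = 3.347 + log(0.12/0.38)
pH = 3.347 + (-0.501) = 2.85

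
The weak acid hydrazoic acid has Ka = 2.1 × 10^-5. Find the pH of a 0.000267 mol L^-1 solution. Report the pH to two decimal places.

pH = 4.19

HN3 ⇌ N3- + H+
Let x = [H+] at equilibrium. Ka = x²/(0.000267 − x).
x is not negligible relative to C₀; solve x² + 2.1e-05·x − 5.61e-09 = 0.
x = [−2.1e-05 + √(2.1e-05² + 2.24e-08)]/2 = 6.51 × 10^-5 M
pH = −log[H+] = −log(6.51 × 10^-5) = 4.19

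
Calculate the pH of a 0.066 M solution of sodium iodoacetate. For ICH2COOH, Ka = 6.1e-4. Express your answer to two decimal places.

pH = 8.02

ICH2COO- is the conjugate base of the weak acid ICH2COOH.
Kb = Kw/Ka = 1.0×10^-14 / 6.1 × 10^-4 = 1.64 × 10^-11
From the ICE table, Kb = x²/(0.066 − x) = 1.64 × 10^-11.
Neglecting x in the denominator: x = √(1.64 × 10^-11 × 0.066) = 1.04 × 10^-6 M
pOH = 5.98, so pH = 14.00 − pOH = 8.02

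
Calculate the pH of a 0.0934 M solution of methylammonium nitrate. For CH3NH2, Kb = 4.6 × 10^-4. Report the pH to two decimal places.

pH = 5.85

CH3NH3+ is the conjugate acid of the weak base CH3NH2.
Ka = Kw/Kb = 1.0×10^-14 / 4.6 × 10^-4 = 2.17 × 10^-11
Ka = x²/(0.0934 − x) = 2.17 × 10^-11
Since Ka ≪ C₀, x ≈ √(Ka·C₀) = 1.42 × 10^-6 M.
(x/C₀ = 0.0015% < 5%, so the approximation holds.)
pH = −log(1.42 × 10^-6) = 5.85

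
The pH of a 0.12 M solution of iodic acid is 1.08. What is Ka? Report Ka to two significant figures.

Ka = 1.9 × 10^-1

[H+] = 10^(-1.08) = 8.32 × 10^-2 M
At equilibrium [HA] = 0.12 − 8.32 × 10^-2 = 3.68 × 10^-2 M
Ka = [H+][A-]/[HA] = (8.32 × 10^-2)² / 3.68 × 10^-2 = 1.9 × 10^-1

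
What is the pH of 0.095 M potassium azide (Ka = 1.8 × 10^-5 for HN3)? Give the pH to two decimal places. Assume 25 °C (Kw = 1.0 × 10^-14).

pH = 8.86

N3- is the conjugate base of the weak acid HN3.
Kb = Kw/Ka = 1.0×10^-14 / 1.8 × 10^-5 = 5.56 × 10^-10
From the ICE table, Kb = x²/(0.095 − x) = 5.56 × 10^-10.
Neglecting x in the denominator: x = √(5.56 × 10^-10 × 0.095) = 7.27 × 10^-6 M
Check: 0.0077% ionized — well under 5%, approximation valid.
pOH = 5.14, so pH = 14.00 − pOH = 8.86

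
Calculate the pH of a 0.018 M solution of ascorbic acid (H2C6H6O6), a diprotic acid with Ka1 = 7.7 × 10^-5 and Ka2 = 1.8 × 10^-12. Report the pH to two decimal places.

Ka1 ≫ Ka2, so treat the first dissociation as the only significant source of H+.
Ka1 = x²/(0.018 − x) = 7.7 × 10^-5
Solving the quadratic: x = (−Ka1 + √(Ka1² + 4·Ka1·C₀))/2 = 1.14 × 10^-3 M
pH = −log(1.14 × 10^-3) = 2.94

pH = 2.94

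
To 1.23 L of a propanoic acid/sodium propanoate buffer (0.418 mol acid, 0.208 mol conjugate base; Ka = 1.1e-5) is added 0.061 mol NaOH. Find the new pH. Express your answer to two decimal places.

After neutralization: n(CH3CH2COOH) = 0.357 mol, n(CH3CH2COO-) = 0.269 mol.
pKa = −log(1.1 × 10^-5) = 4.959
pH = pKa + log([A⁻]/[HA]) = 4.959 + log(0.269/0.357) = 4.959 -0.123

pH = 4.84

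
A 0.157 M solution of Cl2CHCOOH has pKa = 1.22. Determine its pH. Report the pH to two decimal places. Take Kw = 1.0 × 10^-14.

pH = 1.14

Cl2CHCOOH ⇌ Cl2CHCOO- + H+
Ka = 10^(−1.22) = 6.03 × 10^-2
From the ICE table, Ka = [H+]²/(0.157 − [H+]) = 6.03 × 10^-2.
Here C₀/Ka ≈ 2.6, so the small-[H+] approximation fails. Use the quadratic:
[H+] = [−0.0603 + √(0.0603² + 0.0379)]/2 = 7.17 × 10^-2 M
pH = −log(7.17 × 10^-2) = 1.14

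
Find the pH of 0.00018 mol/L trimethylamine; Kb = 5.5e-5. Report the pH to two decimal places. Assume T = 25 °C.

(CH3)3N + H2O ⇌ (CH3)3NH+ + OH-
From the ICE table, Kb = x²/(0.00018 − x) = 5.5 × 10^-5.
Here C₀/Kb ≈ 3.27, so the small-x approximation fails. Use the quadratic:
x = (−Kb + √(Kb² + 4·Kb·C₀))/2 = 7.57 × 10^-5 M
pOH = −log(7.57 × 10^-5) = 4.12; pH = 14.00 − 4.12 = 9.88

pH = 9.88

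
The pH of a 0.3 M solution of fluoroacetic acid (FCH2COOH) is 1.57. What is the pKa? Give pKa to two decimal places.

[H+] = 10^(-1.57) = 2.69 × 10^-2 M
At equilibrium [HA] = 0.3 − 2.69 × 10^-2 = 2.73 × 10^-1 M
Ka = [H+][A-]/[HA] = (2.69 × 10^-2)² / 2.73 × 10^-1 = 2.65 × 10^-3
pKa = -log(2.65 × 10^-3) = 2.58

pKa = 2.58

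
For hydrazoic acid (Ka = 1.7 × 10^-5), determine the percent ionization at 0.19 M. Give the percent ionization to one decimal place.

HN3 ⇌ N3- + H+; let x = [H+] at equilibrium.
x ≈ √(Ka·C₀) = √(1.7 × 10^-5 × 0.19) = 1.80 × 10^-3 M
Fraction ionized = 1.80 × 10^-3 / 0.19 = 0.0095 → 0.9%

0.9%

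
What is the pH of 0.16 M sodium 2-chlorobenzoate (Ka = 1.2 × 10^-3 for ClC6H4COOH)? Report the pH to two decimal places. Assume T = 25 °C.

ClC6H4COO- is the conjugate base of the weak acid ClC6H4COOH.
Kb = Kw/Ka = 1.0×10^-14 / 1.2 × 10^-3 = 8.33 × 10^-12
Kb = x²/(0.16 − x) = 8.33 × 10^-12
Neglecting x in the denominator: x = √(8.33 × 10^-12 × 0.16) = 1.15 × 10^-6 M
Check: 0.00072% ionized — well under 5%, approximation valid.
pOH = −log(1.15 × 10^-6) = 5.94; pH = 14.00 − 5.94 = 8.06

pH = 8.06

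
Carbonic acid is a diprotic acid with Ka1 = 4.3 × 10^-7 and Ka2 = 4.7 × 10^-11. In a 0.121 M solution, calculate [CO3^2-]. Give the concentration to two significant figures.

First ionization gives [H+] ≈ [HCO3-] = 2.28 × 10^-4 M.
Second step: Ka2 = [H+][CO3^2-]/[HCO3-] ≈ [CO3^2-] (since [H+] ≈ [HCO3-]).
So [CO3^2-] ≈ Ka2.

4.7 × 10^-11 M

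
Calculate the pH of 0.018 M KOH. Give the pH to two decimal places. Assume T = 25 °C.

KOH is a strong base; [OH-] = 0.018 M.
pOH = -log(0.018) = 1.74
pH = 14.00 - 1.74 = 12.26

pH = 12.26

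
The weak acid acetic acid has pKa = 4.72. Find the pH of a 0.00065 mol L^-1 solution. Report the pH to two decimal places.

pH = 3.99

CH3COOH ⇌ CH3COO- + H+
Ka = 10^(−4.72) = 1.91 × 10^-5
Ka = x²/(0.00065 − x) = 1.91 × 10^-5
Here C₀/Ka ≈ 34, so the small-x approximation fails. Use the quadratic:
x = [−1.91e-05 + √(1.91e-05² + 4.97e-08)]/2 = 1.02 × 10^-4 M
pH = −log[H+] = −log(1.02 × 10^-4) = 3.99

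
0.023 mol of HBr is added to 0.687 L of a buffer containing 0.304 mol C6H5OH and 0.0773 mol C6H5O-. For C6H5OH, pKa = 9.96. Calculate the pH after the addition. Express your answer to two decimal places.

pH = 9.18

Added H+ converts C6H5O- to C6H5OH: C6H5OH → 0.327 mol, C6H5O- → 0.0543 mol.
pH = pKa + log([A⁻]/[HA]) = 9.96 + log(0.0543/0.327) = 9.96 -0.780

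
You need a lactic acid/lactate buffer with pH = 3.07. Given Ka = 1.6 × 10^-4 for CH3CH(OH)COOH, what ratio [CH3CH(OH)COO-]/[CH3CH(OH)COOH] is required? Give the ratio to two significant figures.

pKa = -log(1.6 × 10^-4) = 3.796
pH = pKa + log(r) ⇒ log(r) = 3.07 − 3.796 = -0.726
r = [CH3CH(OH)COO-]/[CH3CH(OH)COOH] = 10^(-0.726) = 0.188

ratio = 0.19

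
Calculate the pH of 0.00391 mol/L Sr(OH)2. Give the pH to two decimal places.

pH = 11.89

Sr(OH)2 is a strong base (each formula unit releases 2 OH-); [OH-] = 0.00782 M.
pOH = -log(0.00782) = 2.11
pH = 14.00 - 2.11 = 11.89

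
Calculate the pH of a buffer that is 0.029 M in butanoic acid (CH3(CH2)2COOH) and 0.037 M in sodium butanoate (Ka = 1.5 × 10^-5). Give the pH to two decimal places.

pKa = −log(1.5 × 10^-5) = 4.824
Henderson–Hasselbalch: pH = pKa + log([CH3(CH2)2COO-]/[CH3(CH2)2COOH]) = 4.824 + log(0.037/0.029)
pH = 4.824 + (+0.106) = 4.93

pH = 4.93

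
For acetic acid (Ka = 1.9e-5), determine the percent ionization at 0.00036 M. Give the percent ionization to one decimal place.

CH3COOH ⇌ CH3COO- + H+; let x = [H+] at equilibrium.
Ka = x²/(C₀ − x); solving the quadratic gives x = 7.37 × 10^-5 M.
Fraction ionized = 7.37 × 10^-5 / 0.00036 = 0.2047 → 20.5%

20.5%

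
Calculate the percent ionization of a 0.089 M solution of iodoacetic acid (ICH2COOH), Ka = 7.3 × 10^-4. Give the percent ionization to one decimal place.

ICH2COOH ⇌ ICH2COO- + H+; let x = [H+] at equilibrium.
Ka = x²/(C₀ − x); solving the quadratic gives x = 7.70 × 10^-3 M.
% ionization = x/C₀ × 100% = 7.70 × 10^-3/0.089 × 100% = 8.7%

8.7%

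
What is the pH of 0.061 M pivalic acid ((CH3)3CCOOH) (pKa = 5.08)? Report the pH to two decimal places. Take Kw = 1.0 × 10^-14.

pH = 3.15

(CH3)3CCOOH ⇌ (CH3)3CCOO- + H+
Ka = 10^(−5.08) = 8.32 × 10^-6
Ka = x²/(0.061 − x) = 8.32 × 10^-6
Neglecting x in the denominator: x = √(8.32 × 10^-6 × 0.061) = 7.12 × 10^-4 M
Check: 1.2% ionized — well under 5%, approximation valid.
pH = −log[H+] = −log(7.12 × 10^-4) = 3.15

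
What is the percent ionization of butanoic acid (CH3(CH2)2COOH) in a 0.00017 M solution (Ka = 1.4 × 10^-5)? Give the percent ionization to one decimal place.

CH3(CH2)2COOH ⇌ CH3(CH2)2COO- + H+; let x = [H+] at equilibrium.
Solve x² + 1.4e-05x − 2.38e-09 = 0 → x = 4.23 × 10^-5 M
% ionization = x/C₀ × 100% = 4.23 × 10^-5/0.00017 × 100% = 24.9%

24.9%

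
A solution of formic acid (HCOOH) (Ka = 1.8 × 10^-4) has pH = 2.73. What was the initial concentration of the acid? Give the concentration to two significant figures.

C₀ = 2.1 × 10^-2 M

[H+] = 10^(-2.73) = 1.86 × 10^-3 M = x
Ka = x²/(C₀ − x) ⇒ C₀ = x + x²/Ka
C₀ = 1.86 × 10^-3 + (1.86 × 10^-3)²/(1.8 × 10^-4) = 2.11 × 10^-2 M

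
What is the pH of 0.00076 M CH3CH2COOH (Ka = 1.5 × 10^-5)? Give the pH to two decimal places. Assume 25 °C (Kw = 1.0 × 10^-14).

pH = 4.00

CH3CH2COOH ⇌ CH3CH2COO- + H+
Ka = x²/(0.00076 − x) = 1.5 × 10^-5
x is not negligible relative to C₀; solve x² + 1.5e-05·x − 1.14e-08 = 0.
x = [−1.5e-05 + √(1.5e-05² + 4.56e-08)]/2 = 9.95 × 10^-5 M
pH = −log[H+] = −log(9.95 × 10^-5) = 4.00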